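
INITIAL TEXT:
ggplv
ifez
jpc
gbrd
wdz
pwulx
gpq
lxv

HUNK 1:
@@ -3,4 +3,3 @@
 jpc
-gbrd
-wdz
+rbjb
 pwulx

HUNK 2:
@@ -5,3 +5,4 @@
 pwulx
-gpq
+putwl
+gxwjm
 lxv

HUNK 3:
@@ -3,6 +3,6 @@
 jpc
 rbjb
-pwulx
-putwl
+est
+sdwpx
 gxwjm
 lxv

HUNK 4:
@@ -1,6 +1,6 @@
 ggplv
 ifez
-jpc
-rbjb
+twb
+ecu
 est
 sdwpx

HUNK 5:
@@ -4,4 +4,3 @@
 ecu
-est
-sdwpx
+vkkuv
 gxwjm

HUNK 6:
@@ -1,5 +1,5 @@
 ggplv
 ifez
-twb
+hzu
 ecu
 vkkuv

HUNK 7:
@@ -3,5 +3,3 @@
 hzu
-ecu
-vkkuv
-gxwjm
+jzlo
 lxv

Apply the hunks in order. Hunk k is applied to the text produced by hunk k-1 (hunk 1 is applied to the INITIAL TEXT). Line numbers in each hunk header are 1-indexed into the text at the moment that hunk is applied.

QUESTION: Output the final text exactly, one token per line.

Hunk 1: at line 3 remove [gbrd,wdz] add [rbjb] -> 7 lines: ggplv ifez jpc rbjb pwulx gpq lxv
Hunk 2: at line 5 remove [gpq] add [putwl,gxwjm] -> 8 lines: ggplv ifez jpc rbjb pwulx putwl gxwjm lxv
Hunk 3: at line 3 remove [pwulx,putwl] add [est,sdwpx] -> 8 lines: ggplv ifez jpc rbjb est sdwpx gxwjm lxv
Hunk 4: at line 1 remove [jpc,rbjb] add [twb,ecu] -> 8 lines: ggplv ifez twb ecu est sdwpx gxwjm lxv
Hunk 5: at line 4 remove [est,sdwpx] add [vkkuv] -> 7 lines: ggplv ifez twb ecu vkkuv gxwjm lxv
Hunk 6: at line 1 remove [twb] add [hzu] -> 7 lines: ggplv ifez hzu ecu vkkuv gxwjm lxv
Hunk 7: at line 3 remove [ecu,vkkuv,gxwjm] add [jzlo] -> 5 lines: ggplv ifez hzu jzlo lxv

Answer: ggplv
ifez
hzu
jzlo
lxv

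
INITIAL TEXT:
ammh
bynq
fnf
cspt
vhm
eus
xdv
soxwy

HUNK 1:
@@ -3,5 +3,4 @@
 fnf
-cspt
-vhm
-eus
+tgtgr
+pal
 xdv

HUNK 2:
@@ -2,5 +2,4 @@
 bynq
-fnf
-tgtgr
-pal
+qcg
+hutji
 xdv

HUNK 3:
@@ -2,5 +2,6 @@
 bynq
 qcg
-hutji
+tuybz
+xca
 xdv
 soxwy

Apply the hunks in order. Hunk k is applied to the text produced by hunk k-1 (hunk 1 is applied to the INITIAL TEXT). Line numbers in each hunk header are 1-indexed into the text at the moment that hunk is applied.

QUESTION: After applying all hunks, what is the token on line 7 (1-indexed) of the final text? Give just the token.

Answer: soxwy

Derivation:
Hunk 1: at line 3 remove [cspt,vhm,eus] add [tgtgr,pal] -> 7 lines: ammh bynq fnf tgtgr pal xdv soxwy
Hunk 2: at line 2 remove [fnf,tgtgr,pal] add [qcg,hutji] -> 6 lines: ammh bynq qcg hutji xdv soxwy
Hunk 3: at line 2 remove [hutji] add [tuybz,xca] -> 7 lines: ammh bynq qcg tuybz xca xdv soxwy
Final line 7: soxwy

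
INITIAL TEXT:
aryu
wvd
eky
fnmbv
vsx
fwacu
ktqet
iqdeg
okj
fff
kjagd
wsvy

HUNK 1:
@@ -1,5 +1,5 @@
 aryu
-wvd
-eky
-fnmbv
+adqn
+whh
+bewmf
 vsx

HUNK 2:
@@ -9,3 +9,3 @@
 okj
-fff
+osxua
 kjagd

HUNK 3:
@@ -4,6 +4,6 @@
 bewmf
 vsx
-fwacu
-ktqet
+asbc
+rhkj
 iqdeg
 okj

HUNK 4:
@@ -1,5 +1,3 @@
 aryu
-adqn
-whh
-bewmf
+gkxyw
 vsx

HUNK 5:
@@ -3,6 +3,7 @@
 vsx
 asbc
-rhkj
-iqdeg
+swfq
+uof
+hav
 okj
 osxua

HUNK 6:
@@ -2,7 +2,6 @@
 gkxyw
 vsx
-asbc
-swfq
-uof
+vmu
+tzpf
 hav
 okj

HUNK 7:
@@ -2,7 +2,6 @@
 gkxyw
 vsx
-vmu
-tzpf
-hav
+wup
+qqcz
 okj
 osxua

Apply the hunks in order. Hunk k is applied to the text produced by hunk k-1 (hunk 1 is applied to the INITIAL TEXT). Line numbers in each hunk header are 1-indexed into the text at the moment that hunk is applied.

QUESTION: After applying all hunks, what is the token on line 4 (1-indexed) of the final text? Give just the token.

Hunk 1: at line 1 remove [wvd,eky,fnmbv] add [adqn,whh,bewmf] -> 12 lines: aryu adqn whh bewmf vsx fwacu ktqet iqdeg okj fff kjagd wsvy
Hunk 2: at line 9 remove [fff] add [osxua] -> 12 lines: aryu adqn whh bewmf vsx fwacu ktqet iqdeg okj osxua kjagd wsvy
Hunk 3: at line 4 remove [fwacu,ktqet] add [asbc,rhkj] -> 12 lines: aryu adqn whh bewmf vsx asbc rhkj iqdeg okj osxua kjagd wsvy
Hunk 4: at line 1 remove [adqn,whh,bewmf] add [gkxyw] -> 10 lines: aryu gkxyw vsx asbc rhkj iqdeg okj osxua kjagd wsvy
Hunk 5: at line 3 remove [rhkj,iqdeg] add [swfq,uof,hav] -> 11 lines: aryu gkxyw vsx asbc swfq uof hav okj osxua kjagd wsvy
Hunk 6: at line 2 remove [asbc,swfq,uof] add [vmu,tzpf] -> 10 lines: aryu gkxyw vsx vmu tzpf hav okj osxua kjagd wsvy
Hunk 7: at line 2 remove [vmu,tzpf,hav] add [wup,qqcz] -> 9 lines: aryu gkxyw vsx wup qqcz okj osxua kjagd wsvy
Final line 4: wup

Answer: wup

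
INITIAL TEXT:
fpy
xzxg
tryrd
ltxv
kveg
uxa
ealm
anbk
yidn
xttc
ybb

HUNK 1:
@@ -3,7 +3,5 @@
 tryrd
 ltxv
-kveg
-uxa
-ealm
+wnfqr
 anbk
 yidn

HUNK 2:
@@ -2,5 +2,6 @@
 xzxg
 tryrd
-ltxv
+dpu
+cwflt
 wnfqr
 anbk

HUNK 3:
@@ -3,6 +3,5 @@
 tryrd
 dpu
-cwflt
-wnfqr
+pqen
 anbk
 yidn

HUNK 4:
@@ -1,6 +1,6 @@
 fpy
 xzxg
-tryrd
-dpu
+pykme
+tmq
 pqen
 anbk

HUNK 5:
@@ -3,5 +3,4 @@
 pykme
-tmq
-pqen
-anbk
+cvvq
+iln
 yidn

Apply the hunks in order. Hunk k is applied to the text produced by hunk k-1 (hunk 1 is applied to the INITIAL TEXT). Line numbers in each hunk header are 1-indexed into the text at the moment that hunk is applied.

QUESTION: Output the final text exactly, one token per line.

Answer: fpy
xzxg
pykme
cvvq
iln
yidn
xttc
ybb

Derivation:
Hunk 1: at line 3 remove [kveg,uxa,ealm] add [wnfqr] -> 9 lines: fpy xzxg tryrd ltxv wnfqr anbk yidn xttc ybb
Hunk 2: at line 2 remove [ltxv] add [dpu,cwflt] -> 10 lines: fpy xzxg tryrd dpu cwflt wnfqr anbk yidn xttc ybb
Hunk 3: at line 3 remove [cwflt,wnfqr] add [pqen] -> 9 lines: fpy xzxg tryrd dpu pqen anbk yidn xttc ybb
Hunk 4: at line 1 remove [tryrd,dpu] add [pykme,tmq] -> 9 lines: fpy xzxg pykme tmq pqen anbk yidn xttc ybb
Hunk 5: at line 3 remove [tmq,pqen,anbk] add [cvvq,iln] -> 8 lines: fpy xzxg pykme cvvq iln yidn xttc ybb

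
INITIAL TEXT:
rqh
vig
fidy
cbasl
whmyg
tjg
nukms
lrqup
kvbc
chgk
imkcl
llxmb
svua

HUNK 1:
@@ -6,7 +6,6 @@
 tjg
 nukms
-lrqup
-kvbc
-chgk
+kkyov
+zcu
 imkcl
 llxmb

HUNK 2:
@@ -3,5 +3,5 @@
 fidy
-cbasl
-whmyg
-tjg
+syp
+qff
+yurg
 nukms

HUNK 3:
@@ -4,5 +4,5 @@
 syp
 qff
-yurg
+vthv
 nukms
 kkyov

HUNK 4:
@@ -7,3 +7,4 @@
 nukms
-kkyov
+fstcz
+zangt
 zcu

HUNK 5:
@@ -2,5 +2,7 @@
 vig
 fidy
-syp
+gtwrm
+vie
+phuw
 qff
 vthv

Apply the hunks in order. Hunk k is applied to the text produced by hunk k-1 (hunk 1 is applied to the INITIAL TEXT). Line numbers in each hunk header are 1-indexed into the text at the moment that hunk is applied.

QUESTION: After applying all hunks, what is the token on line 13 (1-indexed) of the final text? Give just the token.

Answer: imkcl

Derivation:
Hunk 1: at line 6 remove [lrqup,kvbc,chgk] add [kkyov,zcu] -> 12 lines: rqh vig fidy cbasl whmyg tjg nukms kkyov zcu imkcl llxmb svua
Hunk 2: at line 3 remove [cbasl,whmyg,tjg] add [syp,qff,yurg] -> 12 lines: rqh vig fidy syp qff yurg nukms kkyov zcu imkcl llxmb svua
Hunk 3: at line 4 remove [yurg] add [vthv] -> 12 lines: rqh vig fidy syp qff vthv nukms kkyov zcu imkcl llxmb svua
Hunk 4: at line 7 remove [kkyov] add [fstcz,zangt] -> 13 lines: rqh vig fidy syp qff vthv nukms fstcz zangt zcu imkcl llxmb svua
Hunk 5: at line 2 remove [syp] add [gtwrm,vie,phuw] -> 15 lines: rqh vig fidy gtwrm vie phuw qff vthv nukms fstcz zangt zcu imkcl llxmb svua
Final line 13: imkcl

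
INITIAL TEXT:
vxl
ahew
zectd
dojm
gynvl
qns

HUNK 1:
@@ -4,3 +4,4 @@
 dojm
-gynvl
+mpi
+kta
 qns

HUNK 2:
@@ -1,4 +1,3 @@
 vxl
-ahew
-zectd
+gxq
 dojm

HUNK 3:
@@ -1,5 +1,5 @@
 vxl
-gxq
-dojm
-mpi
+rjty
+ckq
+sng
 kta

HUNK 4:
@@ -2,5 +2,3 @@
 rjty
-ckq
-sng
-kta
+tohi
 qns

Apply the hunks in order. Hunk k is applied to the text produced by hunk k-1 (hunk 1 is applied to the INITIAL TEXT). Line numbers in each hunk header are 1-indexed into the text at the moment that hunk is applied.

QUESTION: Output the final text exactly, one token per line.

Answer: vxl
rjty
tohi
qns

Derivation:
Hunk 1: at line 4 remove [gynvl] add [mpi,kta] -> 7 lines: vxl ahew zectd dojm mpi kta qns
Hunk 2: at line 1 remove [ahew,zectd] add [gxq] -> 6 lines: vxl gxq dojm mpi kta qns
Hunk 3: at line 1 remove [gxq,dojm,mpi] add [rjty,ckq,sng] -> 6 lines: vxl rjty ckq sng kta qns
Hunk 4: at line 2 remove [ckq,sng,kta] add [tohi] -> 4 lines: vxl rjty tohi qns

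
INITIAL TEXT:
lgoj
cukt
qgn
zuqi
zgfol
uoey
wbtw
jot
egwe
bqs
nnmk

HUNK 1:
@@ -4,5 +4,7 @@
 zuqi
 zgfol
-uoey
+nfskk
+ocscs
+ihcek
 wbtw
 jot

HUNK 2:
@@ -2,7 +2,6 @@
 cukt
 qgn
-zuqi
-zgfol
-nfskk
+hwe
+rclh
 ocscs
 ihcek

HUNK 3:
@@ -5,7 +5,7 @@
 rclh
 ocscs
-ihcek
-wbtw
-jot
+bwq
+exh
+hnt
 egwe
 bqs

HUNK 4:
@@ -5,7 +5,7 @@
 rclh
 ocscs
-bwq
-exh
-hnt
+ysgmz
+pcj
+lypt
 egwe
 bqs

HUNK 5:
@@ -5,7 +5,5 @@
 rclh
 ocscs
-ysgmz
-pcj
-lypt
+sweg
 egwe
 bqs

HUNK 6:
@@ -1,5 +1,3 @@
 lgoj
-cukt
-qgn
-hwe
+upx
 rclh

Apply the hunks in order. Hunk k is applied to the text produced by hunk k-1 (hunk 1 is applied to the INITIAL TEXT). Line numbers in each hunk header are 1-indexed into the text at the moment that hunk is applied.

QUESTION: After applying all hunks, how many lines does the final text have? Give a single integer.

Hunk 1: at line 4 remove [uoey] add [nfskk,ocscs,ihcek] -> 13 lines: lgoj cukt qgn zuqi zgfol nfskk ocscs ihcek wbtw jot egwe bqs nnmk
Hunk 2: at line 2 remove [zuqi,zgfol,nfskk] add [hwe,rclh] -> 12 lines: lgoj cukt qgn hwe rclh ocscs ihcek wbtw jot egwe bqs nnmk
Hunk 3: at line 5 remove [ihcek,wbtw,jot] add [bwq,exh,hnt] -> 12 lines: lgoj cukt qgn hwe rclh ocscs bwq exh hnt egwe bqs nnmk
Hunk 4: at line 5 remove [bwq,exh,hnt] add [ysgmz,pcj,lypt] -> 12 lines: lgoj cukt qgn hwe rclh ocscs ysgmz pcj lypt egwe bqs nnmk
Hunk 5: at line 5 remove [ysgmz,pcj,lypt] add [sweg] -> 10 lines: lgoj cukt qgn hwe rclh ocscs sweg egwe bqs nnmk
Hunk 6: at line 1 remove [cukt,qgn,hwe] add [upx] -> 8 lines: lgoj upx rclh ocscs sweg egwe bqs nnmk
Final line count: 8

Answer: 8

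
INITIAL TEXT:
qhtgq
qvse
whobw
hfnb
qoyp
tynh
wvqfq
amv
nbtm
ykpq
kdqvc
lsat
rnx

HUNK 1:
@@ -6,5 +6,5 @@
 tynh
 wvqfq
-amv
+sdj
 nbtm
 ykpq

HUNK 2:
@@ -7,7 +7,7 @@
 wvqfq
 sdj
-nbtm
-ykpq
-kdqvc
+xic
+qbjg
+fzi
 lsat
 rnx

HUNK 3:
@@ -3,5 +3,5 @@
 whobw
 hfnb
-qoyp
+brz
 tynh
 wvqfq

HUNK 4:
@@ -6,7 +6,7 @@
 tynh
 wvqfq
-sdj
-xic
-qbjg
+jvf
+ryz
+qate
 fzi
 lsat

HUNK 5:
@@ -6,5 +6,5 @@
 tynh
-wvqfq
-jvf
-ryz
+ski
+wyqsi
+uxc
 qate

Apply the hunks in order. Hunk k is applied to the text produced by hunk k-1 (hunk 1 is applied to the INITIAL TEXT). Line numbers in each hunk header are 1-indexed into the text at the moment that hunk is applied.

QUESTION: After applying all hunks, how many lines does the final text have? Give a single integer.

Hunk 1: at line 6 remove [amv] add [sdj] -> 13 lines: qhtgq qvse whobw hfnb qoyp tynh wvqfq sdj nbtm ykpq kdqvc lsat rnx
Hunk 2: at line 7 remove [nbtm,ykpq,kdqvc] add [xic,qbjg,fzi] -> 13 lines: qhtgq qvse whobw hfnb qoyp tynh wvqfq sdj xic qbjg fzi lsat rnx
Hunk 3: at line 3 remove [qoyp] add [brz] -> 13 lines: qhtgq qvse whobw hfnb brz tynh wvqfq sdj xic qbjg fzi lsat rnx
Hunk 4: at line 6 remove [sdj,xic,qbjg] add [jvf,ryz,qate] -> 13 lines: qhtgq qvse whobw hfnb brz tynh wvqfq jvf ryz qate fzi lsat rnx
Hunk 5: at line 6 remove [wvqfq,jvf,ryz] add [ski,wyqsi,uxc] -> 13 lines: qhtgq qvse whobw hfnb brz tynh ski wyqsi uxc qate fzi lsat rnx
Final line count: 13

Answer: 13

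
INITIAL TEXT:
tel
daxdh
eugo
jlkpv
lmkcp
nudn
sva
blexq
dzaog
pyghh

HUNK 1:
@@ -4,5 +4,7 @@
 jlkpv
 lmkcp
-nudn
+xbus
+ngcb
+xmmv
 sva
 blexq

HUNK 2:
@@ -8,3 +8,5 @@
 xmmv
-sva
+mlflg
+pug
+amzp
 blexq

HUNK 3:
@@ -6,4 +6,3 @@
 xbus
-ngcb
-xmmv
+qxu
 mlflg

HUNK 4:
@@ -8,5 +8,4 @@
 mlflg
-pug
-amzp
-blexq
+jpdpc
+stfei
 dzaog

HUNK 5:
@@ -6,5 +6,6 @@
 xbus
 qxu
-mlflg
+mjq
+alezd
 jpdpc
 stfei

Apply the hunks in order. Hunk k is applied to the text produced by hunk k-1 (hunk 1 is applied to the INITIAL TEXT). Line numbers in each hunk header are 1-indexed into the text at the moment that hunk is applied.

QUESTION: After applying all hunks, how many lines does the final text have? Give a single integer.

Answer: 13

Derivation:
Hunk 1: at line 4 remove [nudn] add [xbus,ngcb,xmmv] -> 12 lines: tel daxdh eugo jlkpv lmkcp xbus ngcb xmmv sva blexq dzaog pyghh
Hunk 2: at line 8 remove [sva] add [mlflg,pug,amzp] -> 14 lines: tel daxdh eugo jlkpv lmkcp xbus ngcb xmmv mlflg pug amzp blexq dzaog pyghh
Hunk 3: at line 6 remove [ngcb,xmmv] add [qxu] -> 13 lines: tel daxdh eugo jlkpv lmkcp xbus qxu mlflg pug amzp blexq dzaog pyghh
Hunk 4: at line 8 remove [pug,amzp,blexq] add [jpdpc,stfei] -> 12 lines: tel daxdh eugo jlkpv lmkcp xbus qxu mlflg jpdpc stfei dzaog pyghh
Hunk 5: at line 6 remove [mlflg] add [mjq,alezd] -> 13 lines: tel daxdh eugo jlkpv lmkcp xbus qxu mjq alezd jpdpc stfei dzaog pyghh
Final line count: 13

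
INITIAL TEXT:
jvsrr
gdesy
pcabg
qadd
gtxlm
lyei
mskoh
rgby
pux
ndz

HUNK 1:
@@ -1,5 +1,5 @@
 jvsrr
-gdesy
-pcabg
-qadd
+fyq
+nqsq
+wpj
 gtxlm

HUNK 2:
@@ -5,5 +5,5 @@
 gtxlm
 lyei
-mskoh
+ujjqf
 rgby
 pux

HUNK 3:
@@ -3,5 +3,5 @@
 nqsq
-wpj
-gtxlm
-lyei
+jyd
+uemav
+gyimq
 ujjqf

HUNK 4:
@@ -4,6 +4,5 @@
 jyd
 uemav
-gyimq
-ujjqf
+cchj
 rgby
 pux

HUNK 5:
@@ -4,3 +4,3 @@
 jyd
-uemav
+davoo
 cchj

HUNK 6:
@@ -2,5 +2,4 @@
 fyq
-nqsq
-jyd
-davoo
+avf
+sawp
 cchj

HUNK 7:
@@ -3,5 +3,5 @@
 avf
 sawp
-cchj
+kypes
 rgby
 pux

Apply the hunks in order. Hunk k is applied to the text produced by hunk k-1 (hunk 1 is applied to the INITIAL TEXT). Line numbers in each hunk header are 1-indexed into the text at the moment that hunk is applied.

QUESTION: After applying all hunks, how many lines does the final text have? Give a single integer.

Answer: 8

Derivation:
Hunk 1: at line 1 remove [gdesy,pcabg,qadd] add [fyq,nqsq,wpj] -> 10 lines: jvsrr fyq nqsq wpj gtxlm lyei mskoh rgby pux ndz
Hunk 2: at line 5 remove [mskoh] add [ujjqf] -> 10 lines: jvsrr fyq nqsq wpj gtxlm lyei ujjqf rgby pux ndz
Hunk 3: at line 3 remove [wpj,gtxlm,lyei] add [jyd,uemav,gyimq] -> 10 lines: jvsrr fyq nqsq jyd uemav gyimq ujjqf rgby pux ndz
Hunk 4: at line 4 remove [gyimq,ujjqf] add [cchj] -> 9 lines: jvsrr fyq nqsq jyd uemav cchj rgby pux ndz
Hunk 5: at line 4 remove [uemav] add [davoo] -> 9 lines: jvsrr fyq nqsq jyd davoo cchj rgby pux ndz
Hunk 6: at line 2 remove [nqsq,jyd,davoo] add [avf,sawp] -> 8 lines: jvsrr fyq avf sawp cchj rgby pux ndz
Hunk 7: at line 3 remove [cchj] add [kypes] -> 8 lines: jvsrr fyq avf sawp kypes rgby pux ndz
Final line count: 8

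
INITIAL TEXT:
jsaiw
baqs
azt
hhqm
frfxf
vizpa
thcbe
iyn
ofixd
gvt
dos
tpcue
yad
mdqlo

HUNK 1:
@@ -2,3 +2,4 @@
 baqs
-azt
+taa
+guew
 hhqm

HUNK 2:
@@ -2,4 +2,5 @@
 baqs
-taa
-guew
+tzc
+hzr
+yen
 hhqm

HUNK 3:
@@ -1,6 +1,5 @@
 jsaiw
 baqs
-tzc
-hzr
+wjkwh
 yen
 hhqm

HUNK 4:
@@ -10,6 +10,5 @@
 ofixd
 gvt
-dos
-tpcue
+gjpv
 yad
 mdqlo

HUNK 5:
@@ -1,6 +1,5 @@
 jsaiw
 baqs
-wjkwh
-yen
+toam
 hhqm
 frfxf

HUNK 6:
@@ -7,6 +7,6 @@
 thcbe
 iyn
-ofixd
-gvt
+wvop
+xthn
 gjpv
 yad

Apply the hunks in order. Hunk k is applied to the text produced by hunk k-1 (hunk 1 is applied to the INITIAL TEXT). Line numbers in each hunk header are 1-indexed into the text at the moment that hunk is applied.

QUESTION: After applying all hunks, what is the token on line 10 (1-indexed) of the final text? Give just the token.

Hunk 1: at line 2 remove [azt] add [taa,guew] -> 15 lines: jsaiw baqs taa guew hhqm frfxf vizpa thcbe iyn ofixd gvt dos tpcue yad mdqlo
Hunk 2: at line 2 remove [taa,guew] add [tzc,hzr,yen] -> 16 lines: jsaiw baqs tzc hzr yen hhqm frfxf vizpa thcbe iyn ofixd gvt dos tpcue yad mdqlo
Hunk 3: at line 1 remove [tzc,hzr] add [wjkwh] -> 15 lines: jsaiw baqs wjkwh yen hhqm frfxf vizpa thcbe iyn ofixd gvt dos tpcue yad mdqlo
Hunk 4: at line 10 remove [dos,tpcue] add [gjpv] -> 14 lines: jsaiw baqs wjkwh yen hhqm frfxf vizpa thcbe iyn ofixd gvt gjpv yad mdqlo
Hunk 5: at line 1 remove [wjkwh,yen] add [toam] -> 13 lines: jsaiw baqs toam hhqm frfxf vizpa thcbe iyn ofixd gvt gjpv yad mdqlo
Hunk 6: at line 7 remove [ofixd,gvt] add [wvop,xthn] -> 13 lines: jsaiw baqs toam hhqm frfxf vizpa thcbe iyn wvop xthn gjpv yad mdqlo
Final line 10: xthn

Answer: xthn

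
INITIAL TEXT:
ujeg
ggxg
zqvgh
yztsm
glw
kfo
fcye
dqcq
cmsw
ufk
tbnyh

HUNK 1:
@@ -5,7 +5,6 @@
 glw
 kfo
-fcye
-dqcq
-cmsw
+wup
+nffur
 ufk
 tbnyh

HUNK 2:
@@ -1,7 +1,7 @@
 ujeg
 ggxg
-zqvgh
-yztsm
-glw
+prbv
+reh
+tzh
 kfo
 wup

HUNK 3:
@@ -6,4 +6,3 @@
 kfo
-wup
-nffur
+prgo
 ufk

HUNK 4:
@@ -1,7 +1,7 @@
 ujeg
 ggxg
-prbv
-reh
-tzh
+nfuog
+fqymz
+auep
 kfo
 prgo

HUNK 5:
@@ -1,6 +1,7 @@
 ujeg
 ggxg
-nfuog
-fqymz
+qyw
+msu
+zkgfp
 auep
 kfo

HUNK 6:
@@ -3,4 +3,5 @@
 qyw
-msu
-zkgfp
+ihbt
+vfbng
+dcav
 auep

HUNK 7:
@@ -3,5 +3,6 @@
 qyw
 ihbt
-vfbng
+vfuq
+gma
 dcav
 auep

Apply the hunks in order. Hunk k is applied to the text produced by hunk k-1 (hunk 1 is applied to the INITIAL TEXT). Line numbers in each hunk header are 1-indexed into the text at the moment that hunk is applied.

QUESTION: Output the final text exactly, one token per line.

Hunk 1: at line 5 remove [fcye,dqcq,cmsw] add [wup,nffur] -> 10 lines: ujeg ggxg zqvgh yztsm glw kfo wup nffur ufk tbnyh
Hunk 2: at line 1 remove [zqvgh,yztsm,glw] add [prbv,reh,tzh] -> 10 lines: ujeg ggxg prbv reh tzh kfo wup nffur ufk tbnyh
Hunk 3: at line 6 remove [wup,nffur] add [prgo] -> 9 lines: ujeg ggxg prbv reh tzh kfo prgo ufk tbnyh
Hunk 4: at line 1 remove [prbv,reh,tzh] add [nfuog,fqymz,auep] -> 9 lines: ujeg ggxg nfuog fqymz auep kfo prgo ufk tbnyh
Hunk 5: at line 1 remove [nfuog,fqymz] add [qyw,msu,zkgfp] -> 10 lines: ujeg ggxg qyw msu zkgfp auep kfo prgo ufk tbnyh
Hunk 6: at line 3 remove [msu,zkgfp] add [ihbt,vfbng,dcav] -> 11 lines: ujeg ggxg qyw ihbt vfbng dcav auep kfo prgo ufk tbnyh
Hunk 7: at line 3 remove [vfbng] add [vfuq,gma] -> 12 lines: ujeg ggxg qyw ihbt vfuq gma dcav auep kfo prgo ufk tbnyh

Answer: ujeg
ggxg
qyw
ihbt
vfuq
gma
dcav
auep
kfo
prgo
ufk
tbnyh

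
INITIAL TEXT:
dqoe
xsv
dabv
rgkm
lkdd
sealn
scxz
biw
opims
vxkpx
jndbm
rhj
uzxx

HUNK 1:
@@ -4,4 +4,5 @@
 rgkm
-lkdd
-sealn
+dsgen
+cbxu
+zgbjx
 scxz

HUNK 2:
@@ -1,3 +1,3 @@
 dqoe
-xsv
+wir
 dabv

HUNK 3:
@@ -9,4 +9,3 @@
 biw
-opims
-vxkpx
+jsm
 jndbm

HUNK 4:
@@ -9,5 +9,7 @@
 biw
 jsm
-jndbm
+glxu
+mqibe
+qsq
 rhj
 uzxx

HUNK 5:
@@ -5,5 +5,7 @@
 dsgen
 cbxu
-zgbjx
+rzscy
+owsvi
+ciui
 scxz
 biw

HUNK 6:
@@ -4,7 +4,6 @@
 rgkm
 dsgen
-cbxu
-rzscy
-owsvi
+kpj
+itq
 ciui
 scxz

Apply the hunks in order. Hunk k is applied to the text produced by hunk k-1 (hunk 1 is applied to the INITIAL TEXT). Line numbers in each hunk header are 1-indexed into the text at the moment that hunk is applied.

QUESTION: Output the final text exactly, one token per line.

Hunk 1: at line 4 remove [lkdd,sealn] add [dsgen,cbxu,zgbjx] -> 14 lines: dqoe xsv dabv rgkm dsgen cbxu zgbjx scxz biw opims vxkpx jndbm rhj uzxx
Hunk 2: at line 1 remove [xsv] add [wir] -> 14 lines: dqoe wir dabv rgkm dsgen cbxu zgbjx scxz biw opims vxkpx jndbm rhj uzxx
Hunk 3: at line 9 remove [opims,vxkpx] add [jsm] -> 13 lines: dqoe wir dabv rgkm dsgen cbxu zgbjx scxz biw jsm jndbm rhj uzxx
Hunk 4: at line 9 remove [jndbm] add [glxu,mqibe,qsq] -> 15 lines: dqoe wir dabv rgkm dsgen cbxu zgbjx scxz biw jsm glxu mqibe qsq rhj uzxx
Hunk 5: at line 5 remove [zgbjx] add [rzscy,owsvi,ciui] -> 17 lines: dqoe wir dabv rgkm dsgen cbxu rzscy owsvi ciui scxz biw jsm glxu mqibe qsq rhj uzxx
Hunk 6: at line 4 remove [cbxu,rzscy,owsvi] add [kpj,itq] -> 16 lines: dqoe wir dabv rgkm dsgen kpj itq ciui scxz biw jsm glxu mqibe qsq rhj uzxx

Answer: dqoe
wir
dabv
rgkm
dsgen
kpj
itq
ciui
scxz
biw
jsm
glxu
mqibe
qsq
rhj
uzxx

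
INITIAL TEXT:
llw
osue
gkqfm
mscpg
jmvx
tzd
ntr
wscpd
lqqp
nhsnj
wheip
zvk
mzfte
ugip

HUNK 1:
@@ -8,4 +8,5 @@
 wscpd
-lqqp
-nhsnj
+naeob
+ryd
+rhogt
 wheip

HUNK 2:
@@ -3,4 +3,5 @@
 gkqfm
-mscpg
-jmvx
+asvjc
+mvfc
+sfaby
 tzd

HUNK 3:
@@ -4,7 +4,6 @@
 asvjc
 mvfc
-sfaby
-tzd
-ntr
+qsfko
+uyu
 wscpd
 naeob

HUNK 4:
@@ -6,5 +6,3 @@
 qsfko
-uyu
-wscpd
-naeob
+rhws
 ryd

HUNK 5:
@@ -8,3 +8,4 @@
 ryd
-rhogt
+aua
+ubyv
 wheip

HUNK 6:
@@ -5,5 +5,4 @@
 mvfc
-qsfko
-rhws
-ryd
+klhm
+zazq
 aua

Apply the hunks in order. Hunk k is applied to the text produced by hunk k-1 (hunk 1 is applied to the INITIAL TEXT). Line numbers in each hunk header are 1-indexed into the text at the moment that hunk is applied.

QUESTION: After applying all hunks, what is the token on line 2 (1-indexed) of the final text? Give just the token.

Hunk 1: at line 8 remove [lqqp,nhsnj] add [naeob,ryd,rhogt] -> 15 lines: llw osue gkqfm mscpg jmvx tzd ntr wscpd naeob ryd rhogt wheip zvk mzfte ugip
Hunk 2: at line 3 remove [mscpg,jmvx] add [asvjc,mvfc,sfaby] -> 16 lines: llw osue gkqfm asvjc mvfc sfaby tzd ntr wscpd naeob ryd rhogt wheip zvk mzfte ugip
Hunk 3: at line 4 remove [sfaby,tzd,ntr] add [qsfko,uyu] -> 15 lines: llw osue gkqfm asvjc mvfc qsfko uyu wscpd naeob ryd rhogt wheip zvk mzfte ugip
Hunk 4: at line 6 remove [uyu,wscpd,naeob] add [rhws] -> 13 lines: llw osue gkqfm asvjc mvfc qsfko rhws ryd rhogt wheip zvk mzfte ugip
Hunk 5: at line 8 remove [rhogt] add [aua,ubyv] -> 14 lines: llw osue gkqfm asvjc mvfc qsfko rhws ryd aua ubyv wheip zvk mzfte ugip
Hunk 6: at line 5 remove [qsfko,rhws,ryd] add [klhm,zazq] -> 13 lines: llw osue gkqfm asvjc mvfc klhm zazq aua ubyv wheip zvk mzfte ugip
Final line 2: osue

Answer: osue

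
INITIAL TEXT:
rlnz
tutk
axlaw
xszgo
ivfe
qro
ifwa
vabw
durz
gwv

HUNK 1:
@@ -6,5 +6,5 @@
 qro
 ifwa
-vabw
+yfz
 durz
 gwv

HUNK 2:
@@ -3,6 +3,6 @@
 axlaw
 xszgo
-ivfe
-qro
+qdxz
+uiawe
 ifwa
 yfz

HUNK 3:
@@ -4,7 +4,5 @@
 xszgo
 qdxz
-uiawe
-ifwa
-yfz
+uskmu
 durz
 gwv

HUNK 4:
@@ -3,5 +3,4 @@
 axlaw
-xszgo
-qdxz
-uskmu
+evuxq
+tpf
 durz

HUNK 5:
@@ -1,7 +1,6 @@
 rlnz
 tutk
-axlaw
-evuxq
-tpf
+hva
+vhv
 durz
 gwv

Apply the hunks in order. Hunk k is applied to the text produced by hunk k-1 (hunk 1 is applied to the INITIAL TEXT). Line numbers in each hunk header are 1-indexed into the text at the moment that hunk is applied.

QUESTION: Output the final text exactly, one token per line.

Answer: rlnz
tutk
hva
vhv
durz
gwv

Derivation:
Hunk 1: at line 6 remove [vabw] add [yfz] -> 10 lines: rlnz tutk axlaw xszgo ivfe qro ifwa yfz durz gwv
Hunk 2: at line 3 remove [ivfe,qro] add [qdxz,uiawe] -> 10 lines: rlnz tutk axlaw xszgo qdxz uiawe ifwa yfz durz gwv
Hunk 3: at line 4 remove [uiawe,ifwa,yfz] add [uskmu] -> 8 lines: rlnz tutk axlaw xszgo qdxz uskmu durz gwv
Hunk 4: at line 3 remove [xszgo,qdxz,uskmu] add [evuxq,tpf] -> 7 lines: rlnz tutk axlaw evuxq tpf durz gwv
Hunk 5: at line 1 remove [axlaw,evuxq,tpf] add [hva,vhv] -> 6 lines: rlnz tutk hva vhv durz gwv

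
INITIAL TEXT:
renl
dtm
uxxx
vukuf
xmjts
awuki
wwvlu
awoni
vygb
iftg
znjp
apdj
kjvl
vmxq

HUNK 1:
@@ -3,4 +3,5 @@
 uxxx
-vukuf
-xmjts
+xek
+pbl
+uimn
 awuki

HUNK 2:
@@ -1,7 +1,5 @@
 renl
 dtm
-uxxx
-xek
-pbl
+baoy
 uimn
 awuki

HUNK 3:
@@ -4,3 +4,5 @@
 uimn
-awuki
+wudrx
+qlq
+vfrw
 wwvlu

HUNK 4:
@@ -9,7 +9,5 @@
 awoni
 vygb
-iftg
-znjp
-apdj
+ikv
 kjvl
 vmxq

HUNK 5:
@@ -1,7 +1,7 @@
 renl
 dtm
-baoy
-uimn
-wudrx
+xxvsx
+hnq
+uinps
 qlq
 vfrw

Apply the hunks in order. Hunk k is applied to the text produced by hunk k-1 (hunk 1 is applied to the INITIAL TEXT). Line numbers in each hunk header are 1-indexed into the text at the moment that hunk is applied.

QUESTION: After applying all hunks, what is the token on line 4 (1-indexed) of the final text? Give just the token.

Answer: hnq

Derivation:
Hunk 1: at line 3 remove [vukuf,xmjts] add [xek,pbl,uimn] -> 15 lines: renl dtm uxxx xek pbl uimn awuki wwvlu awoni vygb iftg znjp apdj kjvl vmxq
Hunk 2: at line 1 remove [uxxx,xek,pbl] add [baoy] -> 13 lines: renl dtm baoy uimn awuki wwvlu awoni vygb iftg znjp apdj kjvl vmxq
Hunk 3: at line 4 remove [awuki] add [wudrx,qlq,vfrw] -> 15 lines: renl dtm baoy uimn wudrx qlq vfrw wwvlu awoni vygb iftg znjp apdj kjvl vmxq
Hunk 4: at line 9 remove [iftg,znjp,apdj] add [ikv] -> 13 lines: renl dtm baoy uimn wudrx qlq vfrw wwvlu awoni vygb ikv kjvl vmxq
Hunk 5: at line 1 remove [baoy,uimn,wudrx] add [xxvsx,hnq,uinps] -> 13 lines: renl dtm xxvsx hnq uinps qlq vfrw wwvlu awoni vygb ikv kjvl vmxq
Final line 4: hnq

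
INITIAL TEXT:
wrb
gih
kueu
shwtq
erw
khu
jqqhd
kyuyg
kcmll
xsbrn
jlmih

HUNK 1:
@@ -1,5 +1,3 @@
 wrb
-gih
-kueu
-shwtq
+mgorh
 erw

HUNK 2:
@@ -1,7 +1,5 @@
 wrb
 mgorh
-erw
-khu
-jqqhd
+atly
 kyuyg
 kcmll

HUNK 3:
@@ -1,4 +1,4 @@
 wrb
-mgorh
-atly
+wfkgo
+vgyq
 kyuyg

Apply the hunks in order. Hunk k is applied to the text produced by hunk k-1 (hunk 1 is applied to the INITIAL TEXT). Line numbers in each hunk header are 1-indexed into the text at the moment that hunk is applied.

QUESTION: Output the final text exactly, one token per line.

Hunk 1: at line 1 remove [gih,kueu,shwtq] add [mgorh] -> 9 lines: wrb mgorh erw khu jqqhd kyuyg kcmll xsbrn jlmih
Hunk 2: at line 1 remove [erw,khu,jqqhd] add [atly] -> 7 lines: wrb mgorh atly kyuyg kcmll xsbrn jlmih
Hunk 3: at line 1 remove [mgorh,atly] add [wfkgo,vgyq] -> 7 lines: wrb wfkgo vgyq kyuyg kcmll xsbrn jlmih

Answer: wrb
wfkgo
vgyq
kyuyg
kcmll
xsbrn
jlmih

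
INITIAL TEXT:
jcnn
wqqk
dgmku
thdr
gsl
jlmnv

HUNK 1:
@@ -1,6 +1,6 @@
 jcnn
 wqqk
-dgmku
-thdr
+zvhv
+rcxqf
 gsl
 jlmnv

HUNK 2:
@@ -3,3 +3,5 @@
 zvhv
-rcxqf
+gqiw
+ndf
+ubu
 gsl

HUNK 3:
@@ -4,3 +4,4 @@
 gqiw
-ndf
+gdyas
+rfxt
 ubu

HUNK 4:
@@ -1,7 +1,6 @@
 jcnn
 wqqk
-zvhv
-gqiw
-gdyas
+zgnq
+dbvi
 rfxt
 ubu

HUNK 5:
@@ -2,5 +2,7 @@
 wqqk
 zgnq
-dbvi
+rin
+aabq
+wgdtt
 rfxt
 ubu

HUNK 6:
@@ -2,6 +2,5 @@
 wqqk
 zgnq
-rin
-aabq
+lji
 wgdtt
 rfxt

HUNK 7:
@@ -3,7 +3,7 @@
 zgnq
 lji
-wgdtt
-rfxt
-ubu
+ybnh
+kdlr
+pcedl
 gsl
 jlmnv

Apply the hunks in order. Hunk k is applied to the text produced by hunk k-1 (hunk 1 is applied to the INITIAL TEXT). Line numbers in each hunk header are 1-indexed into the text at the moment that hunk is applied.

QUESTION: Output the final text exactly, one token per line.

Answer: jcnn
wqqk
zgnq
lji
ybnh
kdlr
pcedl
gsl
jlmnv

Derivation:
Hunk 1: at line 1 remove [dgmku,thdr] add [zvhv,rcxqf] -> 6 lines: jcnn wqqk zvhv rcxqf gsl jlmnv
Hunk 2: at line 3 remove [rcxqf] add [gqiw,ndf,ubu] -> 8 lines: jcnn wqqk zvhv gqiw ndf ubu gsl jlmnv
Hunk 3: at line 4 remove [ndf] add [gdyas,rfxt] -> 9 lines: jcnn wqqk zvhv gqiw gdyas rfxt ubu gsl jlmnv
Hunk 4: at line 1 remove [zvhv,gqiw,gdyas] add [zgnq,dbvi] -> 8 lines: jcnn wqqk zgnq dbvi rfxt ubu gsl jlmnv
Hunk 5: at line 2 remove [dbvi] add [rin,aabq,wgdtt] -> 10 lines: jcnn wqqk zgnq rin aabq wgdtt rfxt ubu gsl jlmnv
Hunk 6: at line 2 remove [rin,aabq] add [lji] -> 9 lines: jcnn wqqk zgnq lji wgdtt rfxt ubu gsl jlmnv
Hunk 7: at line 3 remove [wgdtt,rfxt,ubu] add [ybnh,kdlr,pcedl] -> 9 lines: jcnn wqqk zgnq lji ybnh kdlr pcedl gsl jlmnv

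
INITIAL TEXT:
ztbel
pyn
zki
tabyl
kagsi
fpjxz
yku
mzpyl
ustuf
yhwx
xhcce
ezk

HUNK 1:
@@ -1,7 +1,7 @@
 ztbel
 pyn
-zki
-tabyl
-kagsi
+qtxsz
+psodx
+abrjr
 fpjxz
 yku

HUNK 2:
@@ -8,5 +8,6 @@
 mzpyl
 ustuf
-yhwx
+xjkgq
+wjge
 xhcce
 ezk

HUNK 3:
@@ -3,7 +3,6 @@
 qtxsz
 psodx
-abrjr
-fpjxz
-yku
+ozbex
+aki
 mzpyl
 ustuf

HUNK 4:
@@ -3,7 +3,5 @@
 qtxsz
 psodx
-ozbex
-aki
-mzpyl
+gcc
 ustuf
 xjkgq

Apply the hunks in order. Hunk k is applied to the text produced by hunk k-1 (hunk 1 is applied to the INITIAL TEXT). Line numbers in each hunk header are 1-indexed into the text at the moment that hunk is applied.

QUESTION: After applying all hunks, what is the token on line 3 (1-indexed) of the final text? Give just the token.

Hunk 1: at line 1 remove [zki,tabyl,kagsi] add [qtxsz,psodx,abrjr] -> 12 lines: ztbel pyn qtxsz psodx abrjr fpjxz yku mzpyl ustuf yhwx xhcce ezk
Hunk 2: at line 8 remove [yhwx] add [xjkgq,wjge] -> 13 lines: ztbel pyn qtxsz psodx abrjr fpjxz yku mzpyl ustuf xjkgq wjge xhcce ezk
Hunk 3: at line 3 remove [abrjr,fpjxz,yku] add [ozbex,aki] -> 12 lines: ztbel pyn qtxsz psodx ozbex aki mzpyl ustuf xjkgq wjge xhcce ezk
Hunk 4: at line 3 remove [ozbex,aki,mzpyl] add [gcc] -> 10 lines: ztbel pyn qtxsz psodx gcc ustuf xjkgq wjge xhcce ezk
Final line 3: qtxsz

Answer: qtxsz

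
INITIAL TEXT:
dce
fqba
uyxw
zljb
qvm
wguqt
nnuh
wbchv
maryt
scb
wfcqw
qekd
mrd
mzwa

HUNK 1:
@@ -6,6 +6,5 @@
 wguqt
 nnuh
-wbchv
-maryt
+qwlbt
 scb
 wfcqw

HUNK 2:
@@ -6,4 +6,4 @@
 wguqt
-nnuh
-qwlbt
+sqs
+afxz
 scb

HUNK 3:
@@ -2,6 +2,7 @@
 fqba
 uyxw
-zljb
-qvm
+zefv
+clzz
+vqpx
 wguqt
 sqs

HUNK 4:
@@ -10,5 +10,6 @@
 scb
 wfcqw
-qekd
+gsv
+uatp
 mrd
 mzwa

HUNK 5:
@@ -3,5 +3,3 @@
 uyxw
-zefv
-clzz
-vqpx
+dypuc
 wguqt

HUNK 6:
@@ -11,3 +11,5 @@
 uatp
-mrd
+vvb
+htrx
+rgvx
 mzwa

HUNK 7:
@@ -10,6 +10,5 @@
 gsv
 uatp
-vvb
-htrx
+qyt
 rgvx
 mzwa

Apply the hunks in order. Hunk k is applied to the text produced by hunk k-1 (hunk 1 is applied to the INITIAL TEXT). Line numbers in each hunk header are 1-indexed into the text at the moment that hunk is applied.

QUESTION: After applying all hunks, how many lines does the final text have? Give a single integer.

Hunk 1: at line 6 remove [wbchv,maryt] add [qwlbt] -> 13 lines: dce fqba uyxw zljb qvm wguqt nnuh qwlbt scb wfcqw qekd mrd mzwa
Hunk 2: at line 6 remove [nnuh,qwlbt] add [sqs,afxz] -> 13 lines: dce fqba uyxw zljb qvm wguqt sqs afxz scb wfcqw qekd mrd mzwa
Hunk 3: at line 2 remove [zljb,qvm] add [zefv,clzz,vqpx] -> 14 lines: dce fqba uyxw zefv clzz vqpx wguqt sqs afxz scb wfcqw qekd mrd mzwa
Hunk 4: at line 10 remove [qekd] add [gsv,uatp] -> 15 lines: dce fqba uyxw zefv clzz vqpx wguqt sqs afxz scb wfcqw gsv uatp mrd mzwa
Hunk 5: at line 3 remove [zefv,clzz,vqpx] add [dypuc] -> 13 lines: dce fqba uyxw dypuc wguqt sqs afxz scb wfcqw gsv uatp mrd mzwa
Hunk 6: at line 11 remove [mrd] add [vvb,htrx,rgvx] -> 15 lines: dce fqba uyxw dypuc wguqt sqs afxz scb wfcqw gsv uatp vvb htrx rgvx mzwa
Hunk 7: at line 10 remove [vvb,htrx] add [qyt] -> 14 lines: dce fqba uyxw dypuc wguqt sqs afxz scb wfcqw gsv uatp qyt rgvx mzwa
Final line count: 14

Answer: 14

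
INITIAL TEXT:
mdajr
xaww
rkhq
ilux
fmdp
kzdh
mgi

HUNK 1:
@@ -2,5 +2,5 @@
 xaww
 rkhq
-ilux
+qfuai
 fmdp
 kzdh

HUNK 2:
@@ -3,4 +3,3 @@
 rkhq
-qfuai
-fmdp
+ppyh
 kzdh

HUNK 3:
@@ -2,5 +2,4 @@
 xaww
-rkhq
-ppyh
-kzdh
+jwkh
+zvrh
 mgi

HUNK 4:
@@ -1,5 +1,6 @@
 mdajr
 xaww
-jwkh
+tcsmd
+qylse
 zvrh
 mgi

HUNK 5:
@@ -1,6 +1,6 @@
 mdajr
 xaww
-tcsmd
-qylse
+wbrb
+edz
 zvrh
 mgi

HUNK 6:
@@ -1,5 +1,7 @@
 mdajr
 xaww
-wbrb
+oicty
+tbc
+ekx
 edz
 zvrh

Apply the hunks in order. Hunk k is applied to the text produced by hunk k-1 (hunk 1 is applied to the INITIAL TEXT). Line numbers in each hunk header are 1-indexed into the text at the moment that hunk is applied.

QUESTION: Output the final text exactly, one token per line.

Hunk 1: at line 2 remove [ilux] add [qfuai] -> 7 lines: mdajr xaww rkhq qfuai fmdp kzdh mgi
Hunk 2: at line 3 remove [qfuai,fmdp] add [ppyh] -> 6 lines: mdajr xaww rkhq ppyh kzdh mgi
Hunk 3: at line 2 remove [rkhq,ppyh,kzdh] add [jwkh,zvrh] -> 5 lines: mdajr xaww jwkh zvrh mgi
Hunk 4: at line 1 remove [jwkh] add [tcsmd,qylse] -> 6 lines: mdajr xaww tcsmd qylse zvrh mgi
Hunk 5: at line 1 remove [tcsmd,qylse] add [wbrb,edz] -> 6 lines: mdajr xaww wbrb edz zvrh mgi
Hunk 6: at line 1 remove [wbrb] add [oicty,tbc,ekx] -> 8 lines: mdajr xaww oicty tbc ekx edz zvrh mgi

Answer: mdajr
xaww
oicty
tbc
ekx
edz
zvrh
mgi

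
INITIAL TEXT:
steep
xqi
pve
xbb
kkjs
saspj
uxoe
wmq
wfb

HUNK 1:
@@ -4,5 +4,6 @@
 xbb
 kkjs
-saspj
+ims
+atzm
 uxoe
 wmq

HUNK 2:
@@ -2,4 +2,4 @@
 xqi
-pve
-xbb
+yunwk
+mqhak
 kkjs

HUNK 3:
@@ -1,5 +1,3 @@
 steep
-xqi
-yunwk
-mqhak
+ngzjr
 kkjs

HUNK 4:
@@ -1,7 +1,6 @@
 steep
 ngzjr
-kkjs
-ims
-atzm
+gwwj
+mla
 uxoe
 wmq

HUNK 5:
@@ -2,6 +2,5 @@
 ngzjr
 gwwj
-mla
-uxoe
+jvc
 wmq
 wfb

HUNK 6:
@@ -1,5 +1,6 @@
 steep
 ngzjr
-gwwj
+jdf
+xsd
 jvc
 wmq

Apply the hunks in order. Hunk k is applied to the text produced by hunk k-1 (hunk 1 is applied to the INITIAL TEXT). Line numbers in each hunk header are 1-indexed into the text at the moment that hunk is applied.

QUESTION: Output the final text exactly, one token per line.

Answer: steep
ngzjr
jdf
xsd
jvc
wmq
wfb

Derivation:
Hunk 1: at line 4 remove [saspj] add [ims,atzm] -> 10 lines: steep xqi pve xbb kkjs ims atzm uxoe wmq wfb
Hunk 2: at line 2 remove [pve,xbb] add [yunwk,mqhak] -> 10 lines: steep xqi yunwk mqhak kkjs ims atzm uxoe wmq wfb
Hunk 3: at line 1 remove [xqi,yunwk,mqhak] add [ngzjr] -> 8 lines: steep ngzjr kkjs ims atzm uxoe wmq wfb
Hunk 4: at line 1 remove [kkjs,ims,atzm] add [gwwj,mla] -> 7 lines: steep ngzjr gwwj mla uxoe wmq wfb
Hunk 5: at line 2 remove [mla,uxoe] add [jvc] -> 6 lines: steep ngzjr gwwj jvc wmq wfb
Hunk 6: at line 1 remove [gwwj] add [jdf,xsd] -> 7 lines: steep ngzjr jdf xsd jvc wmq wfb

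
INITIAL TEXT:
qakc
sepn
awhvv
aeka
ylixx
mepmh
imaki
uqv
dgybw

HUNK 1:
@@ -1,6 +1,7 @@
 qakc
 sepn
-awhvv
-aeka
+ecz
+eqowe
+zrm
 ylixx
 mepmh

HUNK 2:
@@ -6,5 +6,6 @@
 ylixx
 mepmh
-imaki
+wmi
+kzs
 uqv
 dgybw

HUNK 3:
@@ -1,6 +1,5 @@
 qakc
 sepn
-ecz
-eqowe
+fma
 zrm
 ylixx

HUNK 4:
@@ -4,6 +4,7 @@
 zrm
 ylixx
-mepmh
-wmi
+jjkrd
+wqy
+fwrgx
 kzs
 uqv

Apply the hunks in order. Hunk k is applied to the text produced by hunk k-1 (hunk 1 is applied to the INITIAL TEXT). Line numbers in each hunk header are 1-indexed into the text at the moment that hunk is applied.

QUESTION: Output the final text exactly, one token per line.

Hunk 1: at line 1 remove [awhvv,aeka] add [ecz,eqowe,zrm] -> 10 lines: qakc sepn ecz eqowe zrm ylixx mepmh imaki uqv dgybw
Hunk 2: at line 6 remove [imaki] add [wmi,kzs] -> 11 lines: qakc sepn ecz eqowe zrm ylixx mepmh wmi kzs uqv dgybw
Hunk 3: at line 1 remove [ecz,eqowe] add [fma] -> 10 lines: qakc sepn fma zrm ylixx mepmh wmi kzs uqv dgybw
Hunk 4: at line 4 remove [mepmh,wmi] add [jjkrd,wqy,fwrgx] -> 11 lines: qakc sepn fma zrm ylixx jjkrd wqy fwrgx kzs uqv dgybw

Answer: qakc
sepn
fma
zrm
ylixx
jjkrd
wqy
fwrgx
kzs
uqv
dgybw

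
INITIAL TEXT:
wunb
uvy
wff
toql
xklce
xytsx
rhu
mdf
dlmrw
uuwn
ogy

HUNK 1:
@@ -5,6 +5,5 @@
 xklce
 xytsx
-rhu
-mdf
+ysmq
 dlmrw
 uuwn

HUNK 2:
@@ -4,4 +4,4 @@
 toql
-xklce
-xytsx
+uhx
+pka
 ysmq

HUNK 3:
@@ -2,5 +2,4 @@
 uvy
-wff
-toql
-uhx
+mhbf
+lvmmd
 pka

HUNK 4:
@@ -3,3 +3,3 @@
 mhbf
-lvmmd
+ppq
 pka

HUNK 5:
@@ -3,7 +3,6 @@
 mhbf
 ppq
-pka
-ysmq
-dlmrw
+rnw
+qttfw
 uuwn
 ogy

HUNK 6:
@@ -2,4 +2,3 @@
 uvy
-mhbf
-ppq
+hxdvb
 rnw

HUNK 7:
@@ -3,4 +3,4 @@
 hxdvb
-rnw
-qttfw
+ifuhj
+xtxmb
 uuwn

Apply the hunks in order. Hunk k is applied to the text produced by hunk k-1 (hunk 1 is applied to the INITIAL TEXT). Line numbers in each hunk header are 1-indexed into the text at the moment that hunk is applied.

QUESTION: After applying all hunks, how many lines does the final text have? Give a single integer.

Hunk 1: at line 5 remove [rhu,mdf] add [ysmq] -> 10 lines: wunb uvy wff toql xklce xytsx ysmq dlmrw uuwn ogy
Hunk 2: at line 4 remove [xklce,xytsx] add [uhx,pka] -> 10 lines: wunb uvy wff toql uhx pka ysmq dlmrw uuwn ogy
Hunk 3: at line 2 remove [wff,toql,uhx] add [mhbf,lvmmd] -> 9 lines: wunb uvy mhbf lvmmd pka ysmq dlmrw uuwn ogy
Hunk 4: at line 3 remove [lvmmd] add [ppq] -> 9 lines: wunb uvy mhbf ppq pka ysmq dlmrw uuwn ogy
Hunk 5: at line 3 remove [pka,ysmq,dlmrw] add [rnw,qttfw] -> 8 lines: wunb uvy mhbf ppq rnw qttfw uuwn ogy
Hunk 6: at line 2 remove [mhbf,ppq] add [hxdvb] -> 7 lines: wunb uvy hxdvb rnw qttfw uuwn ogy
Hunk 7: at line 3 remove [rnw,qttfw] add [ifuhj,xtxmb] -> 7 lines: wunb uvy hxdvb ifuhj xtxmb uuwn ogy
Final line count: 7

Answer: 7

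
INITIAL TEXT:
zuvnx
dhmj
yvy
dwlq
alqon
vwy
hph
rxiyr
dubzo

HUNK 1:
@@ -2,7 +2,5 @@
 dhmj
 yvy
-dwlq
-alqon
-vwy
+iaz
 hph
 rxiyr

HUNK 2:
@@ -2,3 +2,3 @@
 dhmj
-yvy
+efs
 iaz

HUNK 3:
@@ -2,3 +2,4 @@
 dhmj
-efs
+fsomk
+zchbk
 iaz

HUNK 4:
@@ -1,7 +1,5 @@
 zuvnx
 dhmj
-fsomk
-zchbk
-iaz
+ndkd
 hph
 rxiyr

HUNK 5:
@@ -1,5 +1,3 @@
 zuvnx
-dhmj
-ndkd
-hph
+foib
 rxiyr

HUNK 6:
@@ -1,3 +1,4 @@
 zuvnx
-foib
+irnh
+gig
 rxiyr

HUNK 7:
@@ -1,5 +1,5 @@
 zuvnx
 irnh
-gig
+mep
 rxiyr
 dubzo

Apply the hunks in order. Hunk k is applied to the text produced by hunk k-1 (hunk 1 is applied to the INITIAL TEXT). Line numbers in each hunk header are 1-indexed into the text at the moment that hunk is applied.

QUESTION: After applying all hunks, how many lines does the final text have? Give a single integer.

Answer: 5

Derivation:
Hunk 1: at line 2 remove [dwlq,alqon,vwy] add [iaz] -> 7 lines: zuvnx dhmj yvy iaz hph rxiyr dubzo
Hunk 2: at line 2 remove [yvy] add [efs] -> 7 lines: zuvnx dhmj efs iaz hph rxiyr dubzo
Hunk 3: at line 2 remove [efs] add [fsomk,zchbk] -> 8 lines: zuvnx dhmj fsomk zchbk iaz hph rxiyr dubzo
Hunk 4: at line 1 remove [fsomk,zchbk,iaz] add [ndkd] -> 6 lines: zuvnx dhmj ndkd hph rxiyr dubzo
Hunk 5: at line 1 remove [dhmj,ndkd,hph] add [foib] -> 4 lines: zuvnx foib rxiyr dubzo
Hunk 6: at line 1 remove [foib] add [irnh,gig] -> 5 lines: zuvnx irnh gig rxiyr dubzo
Hunk 7: at line 1 remove [gig] add [mep] -> 5 lines: zuvnx irnh mep rxiyr dubzo
Final line count: 5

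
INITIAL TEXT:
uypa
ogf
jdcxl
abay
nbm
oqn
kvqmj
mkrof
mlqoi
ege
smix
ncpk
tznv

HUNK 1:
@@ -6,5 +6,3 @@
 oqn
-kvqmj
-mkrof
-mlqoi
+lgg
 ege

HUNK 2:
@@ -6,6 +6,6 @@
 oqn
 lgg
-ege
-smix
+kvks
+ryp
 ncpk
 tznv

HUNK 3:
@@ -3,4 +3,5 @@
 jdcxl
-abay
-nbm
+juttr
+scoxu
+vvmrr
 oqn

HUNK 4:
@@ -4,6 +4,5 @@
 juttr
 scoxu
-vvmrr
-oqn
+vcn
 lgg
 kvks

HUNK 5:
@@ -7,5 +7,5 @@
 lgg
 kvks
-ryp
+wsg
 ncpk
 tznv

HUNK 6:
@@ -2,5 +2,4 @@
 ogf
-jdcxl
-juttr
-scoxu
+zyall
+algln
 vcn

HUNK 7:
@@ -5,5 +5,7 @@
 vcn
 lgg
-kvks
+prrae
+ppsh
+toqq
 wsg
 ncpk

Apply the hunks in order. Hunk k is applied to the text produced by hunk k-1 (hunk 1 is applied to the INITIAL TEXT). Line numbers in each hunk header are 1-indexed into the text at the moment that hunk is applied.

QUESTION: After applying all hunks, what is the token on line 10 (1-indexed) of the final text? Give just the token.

Answer: wsg

Derivation:
Hunk 1: at line 6 remove [kvqmj,mkrof,mlqoi] add [lgg] -> 11 lines: uypa ogf jdcxl abay nbm oqn lgg ege smix ncpk tznv
Hunk 2: at line 6 remove [ege,smix] add [kvks,ryp] -> 11 lines: uypa ogf jdcxl abay nbm oqn lgg kvks ryp ncpk tznv
Hunk 3: at line 3 remove [abay,nbm] add [juttr,scoxu,vvmrr] -> 12 lines: uypa ogf jdcxl juttr scoxu vvmrr oqn lgg kvks ryp ncpk tznv
Hunk 4: at line 4 remove [vvmrr,oqn] add [vcn] -> 11 lines: uypa ogf jdcxl juttr scoxu vcn lgg kvks ryp ncpk tznv
Hunk 5: at line 7 remove [ryp] add [wsg] -> 11 lines: uypa ogf jdcxl juttr scoxu vcn lgg kvks wsg ncpk tznv
Hunk 6: at line 2 remove [jdcxl,juttr,scoxu] add [zyall,algln] -> 10 lines: uypa ogf zyall algln vcn lgg kvks wsg ncpk tznv
Hunk 7: at line 5 remove [kvks] add [prrae,ppsh,toqq] -> 12 lines: uypa ogf zyall algln vcn lgg prrae ppsh toqq wsg ncpk tznv
Final line 10: wsg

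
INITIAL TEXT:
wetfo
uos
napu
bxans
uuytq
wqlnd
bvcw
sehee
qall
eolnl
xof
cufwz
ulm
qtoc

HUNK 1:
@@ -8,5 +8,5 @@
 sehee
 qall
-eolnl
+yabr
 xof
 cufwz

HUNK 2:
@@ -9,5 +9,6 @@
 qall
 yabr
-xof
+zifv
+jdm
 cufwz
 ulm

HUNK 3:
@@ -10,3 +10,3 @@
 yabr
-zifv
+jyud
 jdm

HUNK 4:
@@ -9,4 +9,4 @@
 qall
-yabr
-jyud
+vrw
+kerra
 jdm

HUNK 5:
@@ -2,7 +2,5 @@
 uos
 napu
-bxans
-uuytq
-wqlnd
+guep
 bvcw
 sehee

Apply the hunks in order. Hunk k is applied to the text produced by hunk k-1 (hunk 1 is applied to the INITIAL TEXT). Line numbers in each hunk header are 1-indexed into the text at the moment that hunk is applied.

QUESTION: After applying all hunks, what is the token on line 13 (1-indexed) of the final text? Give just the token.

Answer: qtoc

Derivation:
Hunk 1: at line 8 remove [eolnl] add [yabr] -> 14 lines: wetfo uos napu bxans uuytq wqlnd bvcw sehee qall yabr xof cufwz ulm qtoc
Hunk 2: at line 9 remove [xof] add [zifv,jdm] -> 15 lines: wetfo uos napu bxans uuytq wqlnd bvcw sehee qall yabr zifv jdm cufwz ulm qtoc
Hunk 3: at line 10 remove [zifv] add [jyud] -> 15 lines: wetfo uos napu bxans uuytq wqlnd bvcw sehee qall yabr jyud jdm cufwz ulm qtoc
Hunk 4: at line 9 remove [yabr,jyud] add [vrw,kerra] -> 15 lines: wetfo uos napu bxans uuytq wqlnd bvcw sehee qall vrw kerra jdm cufwz ulm qtoc
Hunk 5: at line 2 remove [bxans,uuytq,wqlnd] add [guep] -> 13 lines: wetfo uos napu guep bvcw sehee qall vrw kerra jdm cufwz ulm qtoc
Final line 13: qtoc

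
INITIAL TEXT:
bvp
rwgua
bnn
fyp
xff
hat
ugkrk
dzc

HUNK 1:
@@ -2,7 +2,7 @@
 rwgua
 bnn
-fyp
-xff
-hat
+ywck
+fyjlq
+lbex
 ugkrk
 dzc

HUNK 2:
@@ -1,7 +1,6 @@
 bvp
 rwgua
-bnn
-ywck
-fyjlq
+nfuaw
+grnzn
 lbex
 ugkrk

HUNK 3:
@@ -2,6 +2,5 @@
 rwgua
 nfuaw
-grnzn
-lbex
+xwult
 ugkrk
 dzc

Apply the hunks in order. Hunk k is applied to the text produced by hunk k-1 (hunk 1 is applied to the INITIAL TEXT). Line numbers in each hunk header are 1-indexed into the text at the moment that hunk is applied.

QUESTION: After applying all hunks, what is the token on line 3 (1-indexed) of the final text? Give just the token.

Hunk 1: at line 2 remove [fyp,xff,hat] add [ywck,fyjlq,lbex] -> 8 lines: bvp rwgua bnn ywck fyjlq lbex ugkrk dzc
Hunk 2: at line 1 remove [bnn,ywck,fyjlq] add [nfuaw,grnzn] -> 7 lines: bvp rwgua nfuaw grnzn lbex ugkrk dzc
Hunk 3: at line 2 remove [grnzn,lbex] add [xwult] -> 6 lines: bvp rwgua nfuaw xwult ugkrk dzc
Final line 3: nfuaw

Answer: nfuaw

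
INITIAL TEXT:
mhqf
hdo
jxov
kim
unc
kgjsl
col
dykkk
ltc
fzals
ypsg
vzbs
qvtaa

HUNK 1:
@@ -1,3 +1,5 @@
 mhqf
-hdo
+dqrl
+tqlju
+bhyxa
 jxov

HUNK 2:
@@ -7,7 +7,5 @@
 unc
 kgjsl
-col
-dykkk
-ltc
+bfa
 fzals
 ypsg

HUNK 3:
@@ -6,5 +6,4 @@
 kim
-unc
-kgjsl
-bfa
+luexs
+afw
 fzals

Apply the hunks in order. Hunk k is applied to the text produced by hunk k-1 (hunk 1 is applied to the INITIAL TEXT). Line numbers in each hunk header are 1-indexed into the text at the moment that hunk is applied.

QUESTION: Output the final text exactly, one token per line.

Hunk 1: at line 1 remove [hdo] add [dqrl,tqlju,bhyxa] -> 15 lines: mhqf dqrl tqlju bhyxa jxov kim unc kgjsl col dykkk ltc fzals ypsg vzbs qvtaa
Hunk 2: at line 7 remove [col,dykkk,ltc] add [bfa] -> 13 lines: mhqf dqrl tqlju bhyxa jxov kim unc kgjsl bfa fzals ypsg vzbs qvtaa
Hunk 3: at line 6 remove [unc,kgjsl,bfa] add [luexs,afw] -> 12 lines: mhqf dqrl tqlju bhyxa jxov kim luexs afw fzals ypsg vzbs qvtaa

Answer: mhqf
dqrl
tqlju
bhyxa
jxov
kim
luexs
afw
fzals
ypsg
vzbs
qvtaa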